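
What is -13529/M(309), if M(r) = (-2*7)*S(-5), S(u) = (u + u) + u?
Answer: -13529/210 ≈ -64.424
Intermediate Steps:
S(u) = 3*u (S(u) = 2*u + u = 3*u)
M(r) = 210 (M(r) = (-2*7)*(3*(-5)) = -14*(-15) = 210)
-13529/M(309) = -13529/210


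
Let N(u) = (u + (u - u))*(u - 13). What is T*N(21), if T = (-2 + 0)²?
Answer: 672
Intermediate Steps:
T = 4 (T = (-2)² = 4)
N(u) = u*(-13 + u) (N(u) = (u + 0)*(-13 + u) = u*(-13 + u))
T*N(21) = 4*(21*(-13 + 21)) = 4*(21*8) = 4*168 = 672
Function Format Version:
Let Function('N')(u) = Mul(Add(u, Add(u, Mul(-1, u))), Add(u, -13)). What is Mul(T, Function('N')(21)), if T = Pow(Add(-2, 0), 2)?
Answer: 672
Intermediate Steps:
T = 4 (T = Pow(-2, 2) = 4)
Function('N')(u) = Mul(u, Add(-13, u)) (Function('N')(u) = Mul(Add(u, 0), Add(-13, u)) = Mul(u, Add(-13, u)))
Mul(T, Function('N')(21)) = Mul(4, Mul(21, Add(-13, 21))) = Mul(4, Mul(21, 8)) = Mul(4, 168) = 672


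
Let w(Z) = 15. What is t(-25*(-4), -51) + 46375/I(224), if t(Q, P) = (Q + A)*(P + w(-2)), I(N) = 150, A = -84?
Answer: -1601/6 ≈ -266.83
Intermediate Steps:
t(Q, P) = (-84 + Q)*(15 + P) (t(Q, P) = (Q - 84)*(P + 15) = (-84 + Q)*(15 + P))
t(-25*(-4), -51) + 46375/I(224) = (-1260 - 84*(-51) + 15*(-25*(-4)) - (-1275)*(-4)) + 46375/150 = (-1260 + 4284 + 15*100 - 51*100) + 46375*(1/150) = (-1260 + 4284 + 1500 - 5100) + 1855/6 = -576 + 1855/6 = -1601/6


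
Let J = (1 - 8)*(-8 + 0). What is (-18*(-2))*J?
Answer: 2016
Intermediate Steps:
J = 56 (J = -7*(-8) = 56)
(-18*(-2))*J = -18*(-2)*56 = 36*56 = 2016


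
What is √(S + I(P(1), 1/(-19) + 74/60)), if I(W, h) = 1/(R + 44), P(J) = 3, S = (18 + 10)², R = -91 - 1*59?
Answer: √8808918/106 ≈ 28.000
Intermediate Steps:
R = -150 (R = -91 - 59 = -150)
S = 784 (S = 28² = 784)
I(W, h) = -1/106 (I(W, h) = 1/(-150 + 44) = 1/(-106) = -1/106)
√(S + I(P(1), 1/(-19) + 74/60)) = √(784 - 1/106) = √(83103/106) = √8808918/106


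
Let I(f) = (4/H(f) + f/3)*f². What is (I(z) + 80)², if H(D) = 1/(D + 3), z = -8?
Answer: 16908544/9 ≈ 1.8787e+6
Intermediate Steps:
H(D) = 1/(3 + D)
I(f) = f²*(12 + 13*f/3) (I(f) = (4/(1/(3 + f)) + f/3)*f² = (4*(3 + f) + f*(⅓))*f² = ((12 + 4*f) + f/3)*f² = (12 + 13*f/3)*f² = f²*(12 + 13*f/3))
(I(z) + 80)² = ((⅓)*(-8)²*(36 + 13*(-8)) + 80)² = ((⅓)*64*(36 - 104) + 80)² = ((⅓)*64*(-68) + 80)² = (-4352/3 + 80)² = (-4112/3)² = 16908544/9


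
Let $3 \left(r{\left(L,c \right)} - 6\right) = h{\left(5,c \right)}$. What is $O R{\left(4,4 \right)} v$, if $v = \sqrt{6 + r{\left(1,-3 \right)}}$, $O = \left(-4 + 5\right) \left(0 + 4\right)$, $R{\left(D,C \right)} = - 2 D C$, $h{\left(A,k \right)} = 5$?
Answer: $- \frac{128 \sqrt{123}}{3} \approx -473.2$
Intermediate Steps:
$r{\left(L,c \right)} = \frac{23}{3}$ ($r{\left(L,c \right)} = 6 + \frac{1}{3} \cdot 5 = 6 + \frac{5}{3} = \frac{23}{3}$)
$R{\left(D,C \right)} = - 2 C D$
$O = 4$ ($O = 1 \cdot 4 = 4$)
$v = \frac{\sqrt{123}}{3}$ ($v = \sqrt{6 + \frac{23}{3}} = \sqrt{\frac{41}{3}} = \frac{\sqrt{123}}{3} \approx 3.6968$)
$O R{\left(4,4 \right)} v = 4 \left(\left(-2\right) 4 \cdot 4\right) \frac{\sqrt{123}}{3} = 4 \left(-32\right) \frac{\sqrt{123}}{3} = - 128 \frac{\sqrt{123}}{3} = - \frac{128 \sqrt{123}}{3}$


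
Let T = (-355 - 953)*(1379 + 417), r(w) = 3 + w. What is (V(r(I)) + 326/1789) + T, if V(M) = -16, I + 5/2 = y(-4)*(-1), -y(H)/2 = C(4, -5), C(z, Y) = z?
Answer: -4202689850/1789 ≈ -2.3492e+6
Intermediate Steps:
y(H) = -8 (y(H) = -2*4 = -8)
I = 11/2 (I = -5/2 - 8*(-1) = -5/2 + 8 = 11/2 ≈ 5.5000)
T = -2349168 (T = -1308*1796 = -2349168)
(V(r(I)) + 326/1789) + T = (-16 + 326/1789) - 2349168 = -28298/1789 - 2349168 = -4202689850/1789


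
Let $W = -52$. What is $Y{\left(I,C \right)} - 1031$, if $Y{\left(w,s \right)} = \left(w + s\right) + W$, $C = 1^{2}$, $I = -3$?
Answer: $-1085$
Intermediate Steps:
$C = 1$
$Y{\left(w,s \right)} = -52 + s + w$ ($Y{\left(w,s \right)} = \left(w + s\right) - 52 = \left(s + w\right) - 52 = -52 + s + w$)
$Y{\left(I,C \right)} - 1031 = \left(-52 + 1 - 3\right) - 1031 = -54 - 1031 = -1085$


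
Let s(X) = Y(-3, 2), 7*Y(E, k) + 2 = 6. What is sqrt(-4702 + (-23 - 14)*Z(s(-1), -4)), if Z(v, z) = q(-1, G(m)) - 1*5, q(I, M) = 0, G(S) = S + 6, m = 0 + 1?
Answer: I*sqrt(4517) ≈ 67.209*I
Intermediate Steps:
Y(E, k) = 4/7 (Y(E, k) = -2/7 + (1/7)*6 = -2/7 + 6/7 = 4/7)
s(X) = 4/7
m = 1
G(S) = 6 + S
Z(v, z) = -5 (Z(v, z) = 0 - 1*5 = 0 - 5 = -5)
sqrt(-4702 + (-23 - 14)*Z(s(-1), -4)) = sqrt(-4702 + (-23 - 14)*(-5)) = sqrt(-4702 - 37*(-5)) = sqrt(-4702 + 185) = sqrt(-4517) = I*sqrt(4517)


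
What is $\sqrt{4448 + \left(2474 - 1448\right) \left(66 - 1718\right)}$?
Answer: $2 i \sqrt{422626} \approx 1300.2 i$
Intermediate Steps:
$\sqrt{4448 + \left(2474 - 1448\right) \left(66 - 1718\right)} = \sqrt{4448 + 1026 \left(-1652\right)} = \sqrt{4448 - 1694952} = \sqrt{-1690504} = 2 i \sqrt{422626}$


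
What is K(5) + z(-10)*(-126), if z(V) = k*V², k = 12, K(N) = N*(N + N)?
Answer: -151150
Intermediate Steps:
K(N) = 2*N² (K(N) = N*(2*N) = 2*N²)
z(V) = 12*V²
K(5) + z(-10)*(-126) = 2*5² + (12*(-10)²)*(-126) = 2*25 + (12*100)*(-126) = 50 + 1200*(-126) = 50 - 151200 = -151150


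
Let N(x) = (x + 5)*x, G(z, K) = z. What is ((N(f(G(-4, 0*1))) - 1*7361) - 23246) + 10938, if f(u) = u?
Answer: -19673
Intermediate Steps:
N(x) = x*(5 + x) (N(x) = (5 + x)*x = x*(5 + x))
((N(f(G(-4, 0*1))) - 1*7361) - 23246) + 10938 = ((-4*(5 - 4) - 1*7361) - 23246) + 10938 = ((-4*1 - 7361) - 23246) + 10938 = ((-4 - 7361) - 23246) + 10938 = (-7365 - 23246) + 10938 = -30611 + 10938 = -19673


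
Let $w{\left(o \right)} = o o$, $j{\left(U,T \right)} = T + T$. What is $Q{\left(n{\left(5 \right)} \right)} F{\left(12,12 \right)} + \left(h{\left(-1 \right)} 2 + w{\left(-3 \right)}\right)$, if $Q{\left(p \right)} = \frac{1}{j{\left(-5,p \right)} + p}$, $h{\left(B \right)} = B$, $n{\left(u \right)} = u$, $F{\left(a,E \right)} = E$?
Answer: $\frac{39}{5} \approx 7.8$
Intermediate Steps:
$j{\left(U,T \right)} = 2 T$
$w{\left(o \right)} = o^{2}$
$Q{\left(p \right)} = \frac{1}{3 p}$ ($Q{\left(p \right)} = \frac{1}{2 p + p} = \frac{1}{3 p}$)
$Q{\left(n{\left(5 \right)} \right)} F{\left(12,12 \right)} + \left(h{\left(-1 \right)} 2 + w{\left(-3 \right)}\right) = \frac{1}{3 \cdot 5} \cdot 12 + \left(\left(-1\right) 2 + \left(-3\right)^{2}\right) = \frac{1}{3} \cdot \frac{1}{5} \cdot 12 + \left(-2 + 9\right) = \frac{1}{15} \cdot 12 + 7 = \frac{4}{5} + 7 = \frac{39}{5}$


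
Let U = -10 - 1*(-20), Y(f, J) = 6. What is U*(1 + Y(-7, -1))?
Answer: 70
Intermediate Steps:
U = 10 (U = -10 + 20 = 10)
U*(1 + Y(-7, -1)) = 10*(1 + 6) = 10*7 = 70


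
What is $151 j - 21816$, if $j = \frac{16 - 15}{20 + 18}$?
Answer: $- \frac{828857}{38} \approx -21812.0$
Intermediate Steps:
$j = \frac{1}{38}$ ($j = 1 \cdot \frac{1}{38} = \frac{1}{38} \approx 0.026316$)
$151 j - 21816 = 151 \cdot \frac{1}{38} - 21816 = \frac{151}{38} - 21816 = - \frac{828857}{38}$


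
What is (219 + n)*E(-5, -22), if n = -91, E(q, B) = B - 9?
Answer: -3968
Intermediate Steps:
E(q, B) = -9 + B
(219 + n)*E(-5, -22) = (219 - 91)*(-9 - 22) = 128*(-31) = -3968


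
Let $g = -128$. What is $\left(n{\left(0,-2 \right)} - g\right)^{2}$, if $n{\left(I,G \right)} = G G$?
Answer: $17424$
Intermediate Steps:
$n{\left(I,G \right)} = G^{2}$
$\left(n{\left(0,-2 \right)} - g\right)^{2} = \left(\left(-2\right)^{2} - -128\right)^{2} = \left(4 + 128\right)^{2} = 132^{2} = 17424$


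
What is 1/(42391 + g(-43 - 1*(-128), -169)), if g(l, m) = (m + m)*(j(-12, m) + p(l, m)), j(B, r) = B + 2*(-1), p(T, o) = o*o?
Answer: -1/9606495 ≈ -1.0410e-7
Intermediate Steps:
p(T, o) = o**2
j(B, r) = -2 + B (j(B, r) = B - 2 = -2 + B)
g(l, m) = 2*m*(-14 + m**2) (g(l, m) = (m + m)*((-2 - 12) + m**2) = (2*m)*(-14 + m**2) = 2*m*(-14 + m**2))
1/(42391 + g(-43 - 1*(-128), -169)) = 1/(42391 + 2*(-169)*(-14 + (-169)**2)) = 1/(42391 + 2*(-169)*(-14 + 28561)) = 1/(42391 + 2*(-169)*28547) = 1/(42391 - 9648886) = 1/(-9606495) = -1/9606495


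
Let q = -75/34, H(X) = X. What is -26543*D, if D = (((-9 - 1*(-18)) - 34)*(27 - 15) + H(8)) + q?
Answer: 265509629/34 ≈ 7.8091e+6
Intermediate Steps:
q = -75/34 (q = -75*1/34 = -75/34 ≈ -2.2059)
D = -10003/34 (D = (((-9 - 1*(-18)) - 34)*(27 - 15) + 8) - 75/34 = (((-9 + 18) - 34)*12 + 8) - 75/34 = ((9 - 34)*12 + 8) - 75/34 = (-25*12 + 8) - 75/34 = (-300 + 8) - 75/34 = -292 - 75/34 = -10003/34 ≈ -294.21)
-26543*D = -26543*(-10003/34) = 265509629/34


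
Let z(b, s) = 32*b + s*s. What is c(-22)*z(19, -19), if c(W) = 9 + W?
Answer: -12597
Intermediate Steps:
z(b, s) = s² + 32*b (z(b, s) = 32*b + s² = s² + 32*b)
c(-22)*z(19, -19) = (9 - 22)*((-19)² + 32*19) = -13*(361 + 608) = -13*969 = -12597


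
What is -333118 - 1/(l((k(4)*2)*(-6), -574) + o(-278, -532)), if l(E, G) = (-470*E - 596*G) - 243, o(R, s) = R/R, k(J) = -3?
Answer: -108244029157/324942 ≈ -3.3312e+5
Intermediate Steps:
o(R, s) = 1
l(E, G) = -243 - 596*G - 470*E (l(E, G) = (-596*G - 470*E) - 243 = -243 - 596*G - 470*E)
-333118 - 1/(l((k(4)*2)*(-6), -574) + o(-278, -532)) = -333118 - 1/((-243 - 596*(-574) - 470*(-3*2)*(-6)) + 1) = -333118 - 1/((-243 + 342104 - (-2820)*(-6)) + 1) = -333118 - 1/((-243 + 342104 - 470*36) + 1) = -333118 - 1/((-243 + 342104 - 16920) + 1) = -333118 - 1/(324941 + 1) = -333118 - 1/324942 = -108244029157/324942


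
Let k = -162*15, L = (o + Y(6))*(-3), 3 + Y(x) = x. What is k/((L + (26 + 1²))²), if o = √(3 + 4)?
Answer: -11610/841 - 3240*√7/841 ≈ -23.998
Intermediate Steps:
Y(x) = -3 + x
o = √7 ≈ 2.6458
L = -9 - 3*√7 (L = (√7 + (-3 + 6))*(-3) = (√7 + 3)*(-3) = (3 + √7)*(-3) = -9 - 3*√7 ≈ -16.937)
k = -2430
k/((L + (26 + 1²))²) = -2430/((-9 - 3*√7) + (26 + 1²))² = -2430/((-9 - 3*√7) + (26 + 1))² = -2430/((-9 - 3*√7) + 27)² = -2430/(18 - 3*√7)²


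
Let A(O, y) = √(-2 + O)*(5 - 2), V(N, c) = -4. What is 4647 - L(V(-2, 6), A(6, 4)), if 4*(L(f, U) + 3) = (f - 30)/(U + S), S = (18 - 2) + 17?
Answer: 362717/78 ≈ 4650.2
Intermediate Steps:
S = 33 (S = 16 + 17 = 33)
A(O, y) = 3*√(-2 + O) (A(O, y) = √(-2 + O)*3 = 3*√(-2 + O))
L(f, U) = -3 + (-30 + f)/(4*(33 + U)) (L(f, U) = -3 + ((f - 30)/(U + 33))/4 = -3 + ((-30 + f)/(33 + U))/4 = -3 + (-30 + f)/(4*(33 + U)))
4647 - L(V(-2, 6), A(6, 4)) = 4647 - (-426 - 4 - 36*√(-2 + 6))/(4*(33 + 3*√(-2 + 6))) = 4647 - (-426 - 4 - 36*√4)/(4*(33 + 3*√4)) = 4647 - (-426 - 4 - 36*2)/(4*(33 + 3*2)) = 4647 - (-426 - 4 - 12*6)/(4*(33 + 6)) = 4647 - (-426 - 4 - 72)/(4*39) = 4647 - (-502)/(4*39) = 4647 - 1*(-251/78) = 4647 + 251/78 = 362717/78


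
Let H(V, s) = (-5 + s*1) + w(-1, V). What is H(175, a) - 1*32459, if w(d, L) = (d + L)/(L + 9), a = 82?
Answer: -2979057/92 ≈ -32381.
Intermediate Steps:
w(d, L) = (L + d)/(9 + L)
H(V, s) = -5 + s + (-1 + V)/(9 + V) (H(V, s) = (-5 + s*1) + (V - 1)/(9 + V) = (-5 + s) + (-1 + V)/(9 + V) = -5 + s + (-1 + V)/(9 + V))
H(175, a) - 1*32459 = (-1 + 175 + (-5 + 82)*(9 + 175))/(9 + 175) - 1*32459 = (-1 + 175 + 77*184)/184 - 32459 = (-1 + 175 + 14168)/184 - 32459 = (1/184)*14342 - 32459 = 7171/92 - 32459 = -2979057/92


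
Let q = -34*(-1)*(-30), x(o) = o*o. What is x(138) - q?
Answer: 20064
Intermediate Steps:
x(o) = o²
q = -1020 (q = 34*(-30) = -1020)
x(138) - q = 138² - 1*(-1020) = 19044 + 1020 = 20064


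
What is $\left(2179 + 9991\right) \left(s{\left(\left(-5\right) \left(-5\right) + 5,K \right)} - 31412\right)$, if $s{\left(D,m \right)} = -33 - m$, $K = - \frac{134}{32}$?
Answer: $- \frac{3061077505}{8} \approx -3.8263 \cdot 10^{8}$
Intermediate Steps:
$K = - \frac{67}{16}$ ($K = \left(-134\right) \frac{1}{32} = - \frac{67}{16} \approx -4.1875$)
$\left(2179 + 9991\right) \left(s{\left(\left(-5\right) \left(-5\right) + 5,K \right)} - 31412\right) = \left(2179 + 9991\right) \left(\left(-33 - - \frac{67}{16}\right) - 31412\right) = 12170 \left(\left(-33 + \frac{67}{16}\right) - 31412\right) = 12170 \left(- \frac{461}{16} - 31412\right) = 12170 \left(- \frac{503053}{16}\right) = - \frac{3061077505}{8}$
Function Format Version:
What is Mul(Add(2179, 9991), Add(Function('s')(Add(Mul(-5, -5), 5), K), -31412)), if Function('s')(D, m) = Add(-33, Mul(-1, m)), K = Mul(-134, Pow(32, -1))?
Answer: Rational(-3061077505, 8) ≈ -3.8263e+8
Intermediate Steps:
K = Rational(-67, 16) (K = Mul(-134, Rational(1, 32)) = Rational(-67, 16) ≈ -4.1875)
Mul(Add(2179, 9991), Add(Function('s')(Add(Mul(-5, -5), 5), K), -31412)) = Mul(Add(2179, 9991), Add(Add(-33, Mul(-1, Rational(-67, 16))), -31412)) = Mul(12170, Add(Add(-33, Rational(67, 16)), -31412)) = Mul(12170, Add(Rational(-461, 16), -31412)) = Mul(12170, Rational(-503053, 16)) = Rational(-3061077505, 8)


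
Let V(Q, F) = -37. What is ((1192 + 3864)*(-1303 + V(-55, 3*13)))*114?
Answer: -772354560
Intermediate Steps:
((1192 + 3864)*(-1303 + V(-55, 3*13)))*114 = ((1192 + 3864)*(-1303 - 37))*114 = (5056*(-1340))*114 = -6775040*114 = -772354560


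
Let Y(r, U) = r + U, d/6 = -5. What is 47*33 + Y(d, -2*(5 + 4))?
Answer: 1503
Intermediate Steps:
d = -30 (d = 6*(-5) = -30)
Y(r, U) = U + r
47*33 + Y(d, -2*(5 + 4)) = 47*33 + (-2*(5 + 4) - 30) = 1551 + (-2*9 - 30) = 1551 + (-18 - 30) = 1551 - 48 = 1503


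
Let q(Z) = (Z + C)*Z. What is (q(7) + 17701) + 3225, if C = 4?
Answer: 21003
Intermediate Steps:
q(Z) = Z*(4 + Z) (q(Z) = (Z + 4)*Z = (4 + Z)*Z = Z*(4 + Z))
(q(7) + 17701) + 3225 = (7*(4 + 7) + 17701) + 3225 = (7*11 + 17701) + 3225 = (77 + 17701) + 3225 = 17778 + 3225 = 21003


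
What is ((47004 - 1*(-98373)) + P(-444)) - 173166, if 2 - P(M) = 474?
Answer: -28261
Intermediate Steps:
P(M) = -472 (P(M) = 2 - 1*474 = 2 - 474 = -472)
((47004 - 1*(-98373)) + P(-444)) - 173166 = ((47004 - 1*(-98373)) - 472) - 173166 = ((47004 + 98373) - 472) - 173166 = (145377 - 472) - 173166 = 144905 - 173166 = -28261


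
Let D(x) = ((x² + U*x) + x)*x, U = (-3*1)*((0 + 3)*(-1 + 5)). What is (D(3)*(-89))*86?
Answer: 2204352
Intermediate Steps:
U = -36 (U = -9*4 = -3*12 = -36)
D(x) = x*(x² - 35*x) (D(x) = ((x² - 36*x) + x)*x = (x² - 35*x)*x = x*(x² - 35*x))
(D(3)*(-89))*86 = ((3²*(-35 + 3))*(-89))*86 = ((9*(-32))*(-89))*86 = -288*(-89)*86 = 25632*86 = 2204352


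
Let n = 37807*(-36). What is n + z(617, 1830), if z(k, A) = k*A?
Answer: -231942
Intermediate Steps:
z(k, A) = A*k
n = -1361052
n + z(617, 1830) = -1361052 + 1830*617 = -1361052 + 1129110 = -231942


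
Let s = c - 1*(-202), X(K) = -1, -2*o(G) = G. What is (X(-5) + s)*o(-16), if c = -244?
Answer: -344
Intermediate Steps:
o(G) = -G/2
s = -42 (s = -244 - 1*(-202) = -244 + 202 = -42)
(X(-5) + s)*o(-16) = (-1 - 42)*(-1/2*(-16)) = -43*8 = -344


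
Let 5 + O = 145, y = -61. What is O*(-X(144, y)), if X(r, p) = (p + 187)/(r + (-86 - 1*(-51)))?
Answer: -17640/109 ≈ -161.83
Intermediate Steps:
O = 140 (O = -5 + 145 = 140)
X(r, p) = (187 + p)/(-35 + r) (X(r, p) = (187 + p)/(r + (-86 + 51)) = (187 + p)/(r - 35) = (187 + p)/(-35 + r))
O*(-X(144, y)) = 140*(-(187 - 61)/(-35 + 144)) = 140*(-126/109) = -17640/109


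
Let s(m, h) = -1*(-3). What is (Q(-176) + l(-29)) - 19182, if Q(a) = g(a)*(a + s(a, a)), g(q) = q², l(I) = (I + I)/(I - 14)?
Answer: -231255232/43 ≈ -5.3780e+6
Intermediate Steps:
s(m, h) = 3
l(I) = 2*I/(-14 + I) (l(I) = (2*I)/(-14 + I) = 2*I/(-14 + I))
Q(a) = a²*(3 + a) (Q(a) = a²*(a + 3) = a²*(3 + a))
(Q(-176) + l(-29)) - 19182 = ((-176)²*(3 - 176) + 2*(-29)/(-14 - 29)) - 19182 = (30976*(-173) + 2*(-29)/(-43)) - 19182 = (-5358848 + 2*(-29)*(-1/43)) - 19182 = (-5358848 + 58/43) - 19182 = -230430406/43 - 19182 = -231255232/43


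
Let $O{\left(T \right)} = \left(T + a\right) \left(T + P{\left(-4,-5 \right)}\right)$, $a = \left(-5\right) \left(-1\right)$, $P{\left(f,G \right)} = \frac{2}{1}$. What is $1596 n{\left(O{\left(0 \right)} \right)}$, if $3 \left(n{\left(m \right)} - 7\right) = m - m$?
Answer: $11172$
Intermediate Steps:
$P{\left(f,G \right)} = 2$ ($P{\left(f,G \right)} = 2 \cdot 1 = 2$)
$a = 5$
$O{\left(T \right)} = \left(2 + T\right) \left(5 + T\right)$ ($O{\left(T \right)} = \left(T + 5\right) \left(T + 2\right) = \left(5 + T\right) \left(2 + T\right) = \left(2 + T\right) \left(5 + T\right)$)
$n{\left(m \right)} = 7$ ($n{\left(m \right)} = 7 + \frac{m - m}{3} = 7 + \frac{1}{3} \cdot 0 = 7 + 0 = 7$)
$1596 n{\left(O{\left(0 \right)} \right)} = 1596 \cdot 7 = 11172$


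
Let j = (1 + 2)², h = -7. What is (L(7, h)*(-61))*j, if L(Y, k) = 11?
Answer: -6039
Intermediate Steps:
j = 9 (j = 3² = 9)
(L(7, h)*(-61))*j = (11*(-61))*9 = -671*9 = -6039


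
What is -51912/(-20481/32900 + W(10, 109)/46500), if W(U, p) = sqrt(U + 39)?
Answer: 397087866000/4760681 ≈ 83410.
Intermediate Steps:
W(U, p) = sqrt(39 + U)
-51912/(-20481/32900 + W(10, 109)/46500) = -51912/(-20481/32900 + sqrt(39 + 10)/46500) = -51912/(-20481*1/32900 + sqrt(49)*(1/46500)) = -51912/(-20481/32900 + 7*(1/46500)) = -51912/(-20481/32900 + 7/46500) = -51912/(-4760681/7649250) = -51912*(-7649250/4760681) = 397087866000/4760681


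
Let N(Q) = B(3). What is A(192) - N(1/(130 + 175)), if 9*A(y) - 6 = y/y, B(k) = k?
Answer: -20/9 ≈ -2.2222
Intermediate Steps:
N(Q) = 3
A(y) = 7/9 (A(y) = 2/3 + (y/y)/9 = 2/3 + (1/9)*1 = 2/3 + 1/9 = 7/9)
A(192) - N(1/(130 + 175)) = 7/9 - 1*3 = 7/9 - 3 = -20/9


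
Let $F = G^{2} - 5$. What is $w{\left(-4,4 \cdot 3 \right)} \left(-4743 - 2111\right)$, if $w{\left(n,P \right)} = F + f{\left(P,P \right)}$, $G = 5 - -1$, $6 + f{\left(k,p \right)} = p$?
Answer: $-253598$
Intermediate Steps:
$f{\left(k,p \right)} = -6 + p$
$G = 6$ ($G = 5 + 1 = 6$)
$F = 31$ ($F = 6^{2} - 5 = 36 - 5 = 31$)
$w{\left(n,P \right)} = 25 + P$ ($w{\left(n,P \right)} = 31 + \left(-6 + P\right) = 25 + P$)
$w{\left(-4,4 \cdot 3 \right)} \left(-4743 - 2111\right) = \left(25 + 4 \cdot 3\right) \left(-4743 - 2111\right) = \left(25 + 12\right) \left(-6854\right) = 37 \left(-6854\right) = -253598$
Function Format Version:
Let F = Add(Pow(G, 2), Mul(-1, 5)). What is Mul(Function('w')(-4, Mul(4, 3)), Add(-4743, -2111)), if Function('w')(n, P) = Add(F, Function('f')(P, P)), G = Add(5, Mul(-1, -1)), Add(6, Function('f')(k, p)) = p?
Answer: -253598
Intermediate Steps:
Function('f')(k, p) = Add(-6, p)
G = 6 (G = Add(5, 1) = 6)
F = 31 (F = Add(Pow(6, 2), Mul(-1, 5)) = Add(36, -5) = 31)
Function('w')(n, P) = Add(25, P) (Function('w')(n, P) = Add(31, Add(-6, P)) = Add(25, P))
Mul(Function('w')(-4, Mul(4, 3)), Add(-4743, -2111)) = Mul(Add(25, Mul(4, 3)), Add(-4743, -2111)) = Mul(Add(25, 12), -6854) = Mul(37, -6854) = -253598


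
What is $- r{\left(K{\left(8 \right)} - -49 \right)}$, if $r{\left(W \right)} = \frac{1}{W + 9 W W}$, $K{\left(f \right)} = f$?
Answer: $- \frac{1}{29298} \approx -3.4132 \cdot 10^{-5}$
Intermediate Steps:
$r{\left(W \right)} = \frac{1}{W + 9 W^{2}}$
$- r{\left(K{\left(8 \right)} - -49 \right)} = - \frac{1}{\left(8 - -49\right) \left(1 + 9 \left(8 - -49\right)\right)} = - \frac{1}{\left(8 + 49\right) \left(1 + 9 \left(8 + 49\right)\right)} = - \frac{1}{57 \left(1 + 9 \cdot 57\right)} = - \frac{1}{57 \left(1 + 513\right)} = - \frac{1}{57 \cdot 514} = \left(-1\right) \frac{1}{29298} = - \frac{1}{29298}$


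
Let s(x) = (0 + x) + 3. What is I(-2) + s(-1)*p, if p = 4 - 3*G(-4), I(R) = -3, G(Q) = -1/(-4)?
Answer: 7/2 ≈ 3.5000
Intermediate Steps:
s(x) = 3 + x (s(x) = x + 3 = 3 + x)
G(Q) = ¼ (G(Q) = -1*(-¼) = ¼)
p = 13/4 (p = 4 - 3*¼ = 4 - ¾ = 13/4 ≈ 3.2500)
I(-2) + s(-1)*p = -3 + (3 - 1)*(13/4) = -3 + 2*(13/4) = -3 + 13/2 = 7/2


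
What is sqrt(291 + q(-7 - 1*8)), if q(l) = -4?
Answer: sqrt(287) ≈ 16.941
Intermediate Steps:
sqrt(291 + q(-7 - 1*8)) = sqrt(291 - 4) = sqrt(287)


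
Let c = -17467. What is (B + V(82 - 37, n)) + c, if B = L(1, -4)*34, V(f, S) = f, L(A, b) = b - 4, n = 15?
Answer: -17694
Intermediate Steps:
L(A, b) = -4 + b
B = -272 (B = (-4 - 4)*34 = -8*34 = -272)
(B + V(82 - 37, n)) + c = (-272 + (82 - 37)) - 17467 = (-272 + 45) - 17467 = -227 - 17467 = -17694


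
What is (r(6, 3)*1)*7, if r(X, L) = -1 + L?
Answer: 14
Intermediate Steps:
(r(6, 3)*1)*7 = ((-1 + 3)*1)*7 = (2*1)*7 = 2*7 = 14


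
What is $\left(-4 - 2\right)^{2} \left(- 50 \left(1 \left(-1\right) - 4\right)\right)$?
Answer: $9000$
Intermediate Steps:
$\left(-4 - 2\right)^{2} \left(- 50 \left(1 \left(-1\right) - 4\right)\right) = \left(-6\right)^{2} \left(- 50 \left(-1 - 4\right)\right) = 36 \left(\left(-50\right) \left(-5\right)\right) = 36 \cdot 250 = 9000$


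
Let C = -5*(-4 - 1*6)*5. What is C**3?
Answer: 15625000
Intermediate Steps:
C = 250 (C = -5*(-4 - 6)*5 = -5*(-10)*5 = 50*5 = 250)
C**3 = 250**3 = 15625000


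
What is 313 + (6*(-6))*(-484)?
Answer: 17737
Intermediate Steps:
313 + (6*(-6))*(-484) = 313 - 36*(-484) = 313 + 17424 = 17737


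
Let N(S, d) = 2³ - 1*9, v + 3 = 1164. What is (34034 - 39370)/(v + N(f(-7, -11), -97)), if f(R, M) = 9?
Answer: -23/5 ≈ -4.6000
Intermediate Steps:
v = 1161 (v = -3 + 1164 = 1161)
N(S, d) = -1 (N(S, d) = 8 - 9 = -1)
(34034 - 39370)/(v + N(f(-7, -11), -97)) = (34034 - 39370)/(1161 - 1) = -5336/1160 = -5336*1/1160 = -23/5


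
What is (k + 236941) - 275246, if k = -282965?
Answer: -321270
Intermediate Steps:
(k + 236941) - 275246 = (-282965 + 236941) - 275246 = -46024 - 275246 = -321270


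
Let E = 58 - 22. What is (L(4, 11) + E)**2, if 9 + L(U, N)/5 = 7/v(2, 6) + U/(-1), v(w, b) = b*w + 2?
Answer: 2809/4 ≈ 702.25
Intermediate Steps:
v(w, b) = 2 + b*w
L(U, N) = -85/2 - 5*U (L(U, N) = -45 + 5*(7/(2 + 6*2) + U/(-1)) = -45 + 5*(7/(2 + 12) + U*(-1)) = -45 + 5*(7/14 - U) = -45 + 5*(7*(1/14) - U) = -45 + 5*(1/2 - U) = -45 + (5/2 - 5*U) = -85/2 - 5*U)
E = 36
(L(4, 11) + E)**2 = ((-85/2 - 5*4) + 36)**2 = ((-85/2 - 20) + 36)**2 = (-125/2 + 36)**2 = (-53/2)**2 = 2809/4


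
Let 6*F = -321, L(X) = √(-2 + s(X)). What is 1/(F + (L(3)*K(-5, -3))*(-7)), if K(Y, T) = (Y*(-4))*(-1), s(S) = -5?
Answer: -214/560249 - 560*I*√7/560249 ≈ -0.00038197 - 0.0026446*I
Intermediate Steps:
L(X) = I*√7 (L(X) = √(-2 - 5) = √(-7) = I*√7)
F = -107/2 (F = (⅙)*(-321) = -107/2 ≈ -53.500)
K(Y, T) = 4*Y (K(Y, T) = -4*Y*(-1) = 4*Y)
1/(F + (L(3)*K(-5, -3))*(-7)) = 1/(-107/2 + ((I*√7)*(4*(-5)))*(-7)) = 1/(-107/2 + ((I*√7)*(-20))*(-7)) = 1/(-107/2 - 20*I*√7*(-7)) = 1/(-107/2 + 140*I*√7)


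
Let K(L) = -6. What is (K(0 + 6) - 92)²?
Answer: 9604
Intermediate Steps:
(K(0 + 6) - 92)² = (-6 - 92)² = (-98)² = 9604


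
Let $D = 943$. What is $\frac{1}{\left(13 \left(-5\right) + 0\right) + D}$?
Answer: $\frac{1}{878} \approx 0.001139$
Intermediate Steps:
$\frac{1}{\left(13 \left(-5\right) + 0\right) + D} = \frac{1}{\left(13 \left(-5\right) + 0\right) + 943} = \frac{1}{\left(-65 + 0\right) + 943} = \frac{1}{-65 + 943} = \frac{1}{878}$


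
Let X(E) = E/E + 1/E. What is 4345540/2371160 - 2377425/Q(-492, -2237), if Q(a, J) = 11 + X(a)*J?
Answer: 1634281747451/1524453634 ≈ 1072.0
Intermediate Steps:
X(E) = 1 + 1/E
Q(a, J) = 11 + J*(1 + a)/a (Q(a, J) = 11 + ((1 + a)/a)*J = 11 + J*(1 + a)/a)
4345540/2371160 - 2377425/Q(-492, -2237) = 4345540/2371160 - 2377425/(11 - 2237 - 2237/(-492)) = 4345540*(1/2371160) - 2377425/(11 - 2237 - 2237*(-1/492)) = 12781/6974 - 2377425/(11 - 2237 + 2237/492) = 12781/6974 - 2377425/(-1092955/492) = 12781/6974 - 2377425*(-492/1092955) = 12781/6974 + 233938620/218591 = 1634281747451/1524453634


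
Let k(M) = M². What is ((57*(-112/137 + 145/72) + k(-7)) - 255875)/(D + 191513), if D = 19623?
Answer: -840931669/694215168 ≈ -1.2113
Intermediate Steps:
((57*(-112/137 + 145/72) + k(-7)) - 255875)/(D + 191513) = ((57*(-112/137 + 145/72) + (-7)²) - 255875)/(19623 + 191513) = ((57*(-112*1/137 + 145*(1/72)) + 49) - 255875)/211136 = ((57*(-112/137 + 145/72) + 49) - 255875)*(1/211136) = ((57*(11801/9864) + 49) - 255875)*(1/211136) = ((224219/3288 + 49) - 255875)*(1/211136) = (385331/3288 - 255875)*(1/211136) = -840931669/3288*1/211136 = -840931669/694215168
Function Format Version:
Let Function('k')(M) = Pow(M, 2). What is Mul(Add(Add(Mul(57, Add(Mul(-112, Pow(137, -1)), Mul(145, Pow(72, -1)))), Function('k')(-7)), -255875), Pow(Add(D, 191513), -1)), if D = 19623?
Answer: Rational(-840931669, 694215168) ≈ -1.2113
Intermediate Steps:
Mul(Add(Add(Mul(57, Add(Mul(-112, Pow(137, -1)), Mul(145, Pow(72, -1)))), Function('k')(-7)), -255875), Pow(Add(D, 191513), -1)) = Mul(Add(Add(Mul(57, Add(Mul(-112, Pow(137, -1)), Mul(145, Pow(72, -1)))), Pow(-7, 2)), -255875), Pow(Add(19623, 191513), -1)) = Mul(Add(Add(Mul(57, Add(Mul(-112, Rational(1, 137)), Mul(145, Rational(1, 72)))), 49), -255875), Pow(211136, -1)) = Mul(Add(Add(Mul(57, Add(Rational(-112, 137), Rational(145, 72))), 49), -255875), Rational(1, 211136)) = Mul(Add(Add(Mul(57, Rational(11801, 9864)), 49), -255875), Rational(1, 211136)) = Mul(Add(Add(Rational(224219, 3288), 49), -255875), Rational(1, 211136)) = Mul(Add(Rational(385331, 3288), -255875), Rational(1, 211136)) = Mul(Rational(-840931669, 3288), Rational(1, 211136)) = Rational(-840931669, 694215168)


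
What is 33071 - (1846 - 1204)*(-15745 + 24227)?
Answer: -5412373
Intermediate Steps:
33071 - (1846 - 1204)*(-15745 + 24227) = 33071 - 642*8482 = 33071 - 1*5445444 = 33071 - 5445444 = -5412373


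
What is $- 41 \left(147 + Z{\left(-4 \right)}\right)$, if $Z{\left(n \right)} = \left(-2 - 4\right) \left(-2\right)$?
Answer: $-6519$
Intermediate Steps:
$Z{\left(n \right)} = 12$ ($Z{\left(n \right)} = \left(-6\right) \left(-2\right) = 12$)
$- 41 \left(147 + Z{\left(-4 \right)}\right) = - 41 \left(147 + 12\right) = \left(-41\right) 159 = -6519$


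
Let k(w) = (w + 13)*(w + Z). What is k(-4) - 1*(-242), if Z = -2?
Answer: 188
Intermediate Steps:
k(w) = (-2 + w)*(13 + w) (k(w) = (w + 13)*(w - 2) = (13 + w)*(-2 + w) = (-2 + w)*(13 + w))
k(-4) - 1*(-242) = (-26 + (-4)² + 11*(-4)) - 1*(-242) = (-26 + 16 - 44) + 242 = -54 + 242 = 188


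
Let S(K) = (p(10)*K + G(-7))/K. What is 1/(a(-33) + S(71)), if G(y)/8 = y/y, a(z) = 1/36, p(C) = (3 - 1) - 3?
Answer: -2556/2197 ≈ -1.1634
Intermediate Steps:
p(C) = -1 (p(C) = 2 - 3 = -1)
a(z) = 1/36
G(y) = 8 (G(y) = 8*(y/y) = 8*1 = 8)
S(K) = (8 - K)/K (S(K) = (-K + 8)/K = (8 - K)/K)
1/(a(-33) + S(71)) = 1/(1/36 + (8 - 1*71)/71) = 1/(1/36 + (8 - 71)/71) = 1/(1/36 + (1/71)*(-63)) = 1/(1/36 - 63/71) = 1/(-2197/2556) = -2556/2197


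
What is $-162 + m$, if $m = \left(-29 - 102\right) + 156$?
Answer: $-137$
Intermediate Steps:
$m = 25$ ($m = -131 + 156 = 25$)
$-162 + m = -162 + 25 = -137$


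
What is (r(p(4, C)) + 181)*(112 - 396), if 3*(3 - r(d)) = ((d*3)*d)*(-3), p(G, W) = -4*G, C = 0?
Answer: -270368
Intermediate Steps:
r(d) = 3 + 3*d² (r(d) = 3 - (d*3)*d*(-3)/3 = 3 - (3*d)*d*(-3)/3 = 3 - 3*d²*(-3)/3 = 3 - (-3)*d² = 3 + 3*d²)
(r(p(4, C)) + 181)*(112 - 396) = ((3 + 3*(-4*4)²) + 181)*(112 - 396) = ((3 + 3*(-16)²) + 181)*(-284) = ((3 + 3*256) + 181)*(-284) = ((3 + 768) + 181)*(-284) = (771 + 181)*(-284) = 952*(-284) = -270368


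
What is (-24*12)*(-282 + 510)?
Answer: -65664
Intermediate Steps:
(-24*12)*(-282 + 510) = -288*228 = -65664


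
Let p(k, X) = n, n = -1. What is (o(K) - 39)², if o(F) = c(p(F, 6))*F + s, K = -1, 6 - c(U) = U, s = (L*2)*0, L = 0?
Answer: 2116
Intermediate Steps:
p(k, X) = -1
s = 0 (s = (0*2)*0 = 0*0 = 0)
c(U) = 6 - U
o(F) = 7*F (o(F) = (6 - 1*(-1))*F + 0 = (6 + 1)*F + 0 = 7*F + 0 = 7*F)
(o(K) - 39)² = (7*(-1) - 39)² = (-7 - 39)² = (-46)² = 2116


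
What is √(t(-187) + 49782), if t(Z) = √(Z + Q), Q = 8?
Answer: √(49782 + I*√179) ≈ 223.12 + 0.03*I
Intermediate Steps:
t(Z) = √(8 + Z) (t(Z) = √(Z + 8) = √(8 + Z))
√(t(-187) + 49782) = √(√(8 - 187) + 49782) = √(√(-179) + 49782) = √(I*√179 + 49782) = √(49782 + I*√179)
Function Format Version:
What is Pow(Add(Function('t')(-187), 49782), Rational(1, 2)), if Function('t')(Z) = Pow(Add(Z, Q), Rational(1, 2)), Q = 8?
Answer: Pow(Add(49782, Mul(I, Pow(179, Rational(1, 2)))), Rational(1, 2)) ≈ Add(223.12, Mul(0.030, I))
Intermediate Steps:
Function('t')(Z) = Pow(Add(8, Z), Rational(1, 2)) (Function('t')(Z) = Pow(Add(Z, 8), Rational(1, 2)) = Pow(Add(8, Z), Rational(1, 2)))
Pow(Add(Function('t')(-187), 49782), Rational(1, 2)) = Pow(Add(Pow(Add(8, -187), Rational(1, 2)), 49782), Rational(1, 2)) = Pow(Add(Pow(-179, Rational(1, 2)), 49782), Rational(1, 2)) = Pow(Add(Mul(I, Pow(179, Rational(1, 2))), 49782), Rational(1, 2)) = Pow(Add(49782, Mul(I, Pow(179, Rational(1, 2)))), Rational(1, 2))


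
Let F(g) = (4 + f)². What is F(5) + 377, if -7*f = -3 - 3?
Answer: 19629/49 ≈ 400.59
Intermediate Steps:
f = 6/7 (f = -(-3 - 3)/7 = -⅐*(-6) = 6/7 ≈ 0.85714)
F(g) = 1156/49 (F(g) = (4 + 6/7)² = (34/7)² = 1156/49)
F(5) + 377 = 1156/49 + 377 = 19629/49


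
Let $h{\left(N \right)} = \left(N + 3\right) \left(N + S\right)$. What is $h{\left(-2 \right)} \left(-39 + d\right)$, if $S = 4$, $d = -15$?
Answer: $-108$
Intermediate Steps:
$h{\left(N \right)} = \left(3 + N\right) \left(4 + N\right)$ ($h{\left(N \right)} = \left(N + 3\right) \left(N + 4\right) = \left(3 + N\right) \left(4 + N\right)$)
$h{\left(-2 \right)} \left(-39 + d\right) = \left(12 + \left(-2\right)^{2} + 7 \left(-2\right)\right) \left(-39 - 15\right) = \left(12 + 4 - 14\right) \left(-54\right) = 2 \left(-54\right) = -108$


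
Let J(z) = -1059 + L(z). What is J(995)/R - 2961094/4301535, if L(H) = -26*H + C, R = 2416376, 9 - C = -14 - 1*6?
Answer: -1817706941711/2598531484290 ≈ -0.69951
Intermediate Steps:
C = 29 (C = 9 - (-14 - 1*6) = 9 - (-14 - 6) = 9 - 1*(-20) = 9 + 20 = 29)
L(H) = 29 - 26*H (L(H) = -26*H + 29 = 29 - 26*H)
J(z) = -1030 - 26*z (J(z) = -1059 + (29 - 26*z) = -1030 - 26*z)
J(995)/R - 2961094/4301535 = (-1030 - 26*995)/2416376 - 2961094/4301535 = (-1030 - 25870)*(1/2416376) - 2961094*1/4301535 = -26900*1/2416376 - 2961094/4301535 = -6725/604094 - 2961094/4301535 = -1817706941711/2598531484290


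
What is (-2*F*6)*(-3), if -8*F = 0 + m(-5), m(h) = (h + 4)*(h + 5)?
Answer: 0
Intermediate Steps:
m(h) = (4 + h)*(5 + h)
F = 0 (F = -(0 + (20 + (-5)**2 + 9*(-5)))/8 = -(0 + (20 + 25 - 45))/8 = -(0 + 0)/8 = -1/8*0 = 0)
(-2*F*6)*(-3) = (-2*0*6)*(-3) = (0*6)*(-3) = 0*(-3) = 0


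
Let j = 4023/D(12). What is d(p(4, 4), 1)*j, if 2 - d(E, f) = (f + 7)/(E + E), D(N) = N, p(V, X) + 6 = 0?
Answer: 894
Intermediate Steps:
p(V, X) = -6 (p(V, X) = -6 + 0 = -6)
d(E, f) = 2 - (7 + f)/(2*E) (d(E, f) = 2 - (f + 7)/(E + E) = 2 - (7 + f)/(2*E))
j = 1341/4 (j = 4023/12 = 4023*(1/12) = 1341/4 ≈ 335.25)
d(p(4, 4), 1)*j = ((1/2)*(-7 - 1*1 + 4*(-6))/(-6))*(1341/4) = ((1/2)*(-1/6)*(-7 - 1 - 24))*(1341/4) = ((1/2)*(-1/6)*(-32))*(1341/4) = (8/3)*(1341/4) = 894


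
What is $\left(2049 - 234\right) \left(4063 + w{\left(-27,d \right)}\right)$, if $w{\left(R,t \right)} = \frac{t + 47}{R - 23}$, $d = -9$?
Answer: $\frac{36864828}{5} \approx 7.373 \cdot 10^{6}$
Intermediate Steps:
$w{\left(R,t \right)} = \frac{47 + t}{-23 + R}$
$\left(2049 - 234\right) \left(4063 + w{\left(-27,d \right)}\right) = \left(2049 - 234\right) \left(4063 + \frac{47 - 9}{-23 - 27}\right) = 1815 \left(4063 + \frac{1}{-50} \cdot 38\right) = 1815 \left(4063 - \frac{19}{25}\right) = 1815 \cdot \frac{101556}{25} = \frac{36864828}{5}$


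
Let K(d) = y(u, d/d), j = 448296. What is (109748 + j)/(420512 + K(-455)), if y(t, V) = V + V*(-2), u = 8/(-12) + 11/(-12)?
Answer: 558044/420511 ≈ 1.3271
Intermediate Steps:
u = -19/12 (u = 8*(-1/12) + 11*(-1/12) = -⅔ - 11/12 = -19/12 ≈ -1.5833)
y(t, V) = -V (y(t, V) = V - 2*V = -V)
K(d) = -1 (K(d) = -d/d = -1*1 = -1)
(109748 + j)/(420512 + K(-455)) = (109748 + 448296)/(420512 - 1) = 558044/420511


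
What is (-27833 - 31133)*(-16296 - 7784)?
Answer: 1419901280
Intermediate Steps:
(-27833 - 31133)*(-16296 - 7784) = -58966*(-24080) = 1419901280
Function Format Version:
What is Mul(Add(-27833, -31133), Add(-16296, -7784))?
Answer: 1419901280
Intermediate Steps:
Mul(Add(-27833, -31133), Add(-16296, -7784)) = Mul(-58966, -24080) = 1419901280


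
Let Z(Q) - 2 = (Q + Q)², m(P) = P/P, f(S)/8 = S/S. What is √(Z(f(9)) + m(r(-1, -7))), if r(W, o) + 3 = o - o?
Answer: √259 ≈ 16.093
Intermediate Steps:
r(W, o) = -3 (r(W, o) = -3 + (o - o) = -3 + 0 = -3)
f(S) = 8 (f(S) = 8*(S/S) = 8*1 = 8)
m(P) = 1
Z(Q) = 2 + 4*Q² (Z(Q) = 2 + (Q + Q)² = 2 + (2*Q)² = 2 + 4*Q²)
√(Z(f(9)) + m(r(-1, -7))) = √((2 + 4*8²) + 1) = √((2 + 4*64) + 1) = √((2 + 256) + 1) = √(258 + 1) = √259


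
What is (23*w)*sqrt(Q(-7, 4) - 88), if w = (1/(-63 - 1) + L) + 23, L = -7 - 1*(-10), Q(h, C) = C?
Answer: 38249*I*sqrt(21)/32 ≈ 5477.5*I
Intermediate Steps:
L = 3 (L = -7 + 10 = 3)
w = 1663/64 (w = (1/(-63 - 1) + 3) + 23 = (1/(-64) + 3) + 23 = (-1/64 + 3) + 23 = 191/64 + 23 = 1663/64 ≈ 25.984)
(23*w)*sqrt(Q(-7, 4) - 88) = (23*(1663/64))*sqrt(4 - 88) = 38249*sqrt(-84)/64 = 38249*(2*I*sqrt(21))/64 = 38249*I*sqrt(21)/32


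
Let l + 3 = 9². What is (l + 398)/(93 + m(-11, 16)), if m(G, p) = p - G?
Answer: 119/30 ≈ 3.9667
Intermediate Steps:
l = 78 (l = -3 + 9² = -3 + 81 = 78)
(l + 398)/(93 + m(-11, 16)) = (78 + 398)/(93 + (16 - 1*(-11))) = 476/(93 + (16 + 11)) = 476/(93 + 27) = 476/120 = 476*(1/120) = 119/30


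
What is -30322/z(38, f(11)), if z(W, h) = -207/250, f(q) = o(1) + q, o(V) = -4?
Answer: 7580500/207 ≈ 36621.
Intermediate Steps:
f(q) = -4 + q
z(W, h) = -207/250 (z(W, h) = -207*1/250 = -207/250)
-30322/z(38, f(11)) = -30322/(-207/250) = -30322*(-250/207) = 7580500/207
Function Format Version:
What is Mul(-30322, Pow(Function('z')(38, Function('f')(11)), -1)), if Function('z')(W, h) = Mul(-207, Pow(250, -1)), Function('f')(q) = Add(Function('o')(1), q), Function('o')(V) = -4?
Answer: Rational(7580500, 207) ≈ 36621.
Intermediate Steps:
Function('f')(q) = Add(-4, q)
Function('z')(W, h) = Rational(-207, 250) (Function('z')(W, h) = Mul(-207, Rational(1, 250)) = Rational(-207, 250))
Mul(-30322, Pow(Function('z')(38, Function('f')(11)), -1)) = Mul(-30322, Pow(Rational(-207, 250), -1)) = Mul(-30322, Rational(-250, 207)) = Rational(7580500, 207)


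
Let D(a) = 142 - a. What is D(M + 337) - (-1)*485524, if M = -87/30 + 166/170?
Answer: 82506257/170 ≈ 4.8533e+5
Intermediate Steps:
M = -327/170 (M = -87*1/30 + 166*(1/170) = -29/10 + 83/85 = -327/170 ≈ -1.9235)
D(M + 337) - (-1)*485524 = (142 - (-327/170 + 337)) - (-1)*485524 = (142 - 1*56963/170) - 1*(-485524) = (142 - 56963/170) + 485524 = -32823/170 + 485524 = 82506257/170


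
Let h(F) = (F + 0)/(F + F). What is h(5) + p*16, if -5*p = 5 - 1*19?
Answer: 453/10 ≈ 45.300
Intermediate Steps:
h(F) = ½ (h(F) = F/((2*F)) = F*(1/(2*F)) = ½)
p = 14/5 (p = -(5 - 1*19)/5 = -(5 - 19)/5 = -⅕*(-14) = 14/5 ≈ 2.8000)
h(5) + p*16 = ½ + (14/5)*16 = ½ + 224/5 = 453/10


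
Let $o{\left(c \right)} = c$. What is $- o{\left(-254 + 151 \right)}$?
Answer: $103$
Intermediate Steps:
$- o{\left(-254 + 151 \right)} = - (-254 + 151) = \left(-1\right) \left(-103\right) = 103$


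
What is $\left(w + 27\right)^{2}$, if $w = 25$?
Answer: $2704$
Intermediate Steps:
$\left(w + 27\right)^{2} = \left(25 + 27\right)^{2} = 52^{2} = 2704$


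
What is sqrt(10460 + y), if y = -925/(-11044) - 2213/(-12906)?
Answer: sqrt(1475760584185231047)/11877822 ≈ 102.28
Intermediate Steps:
y = 18189211/71266932 (y = -925*(-1/11044) - 2213*(-1/12906) = 925/11044 + 2213/12906 = 18189211/71266932 ≈ 0.25523)
sqrt(10460 + y) = sqrt(10460 + 18189211/71266932) = sqrt(745470297931/71266932) = sqrt(1475760584185231047)/11877822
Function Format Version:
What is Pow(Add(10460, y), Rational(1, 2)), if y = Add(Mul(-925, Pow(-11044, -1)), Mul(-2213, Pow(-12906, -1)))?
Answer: Mul(Rational(1, 11877822), Pow(1475760584185231047, Rational(1, 2))) ≈ 102.28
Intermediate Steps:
y = Rational(18189211, 71266932) (y = Add(Mul(-925, Rational(-1, 11044)), Mul(-2213, Rational(-1, 12906))) = Add(Rational(925, 11044), Rational(2213, 12906)) = Rational(18189211, 71266932) ≈ 0.25523)
Pow(Add(10460, y), Rational(1, 2)) = Pow(Add(10460, Rational(18189211, 71266932)), Rational(1, 2)) = Pow(Rational(745470297931, 71266932), Rational(1, 2)) = Mul(Rational(1, 11877822), Pow(1475760584185231047, Rational(1, 2)))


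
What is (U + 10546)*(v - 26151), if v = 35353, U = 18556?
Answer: 267796604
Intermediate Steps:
(U + 10546)*(v - 26151) = (18556 + 10546)*(35353 - 26151) = 29102*9202 = 267796604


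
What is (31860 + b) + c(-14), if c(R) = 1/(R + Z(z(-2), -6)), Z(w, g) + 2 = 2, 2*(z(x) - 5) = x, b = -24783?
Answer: 99077/14 ≈ 7076.9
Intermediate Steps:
z(x) = 5 + x/2
Z(w, g) = 0 (Z(w, g) = -2 + 2 = 0)
c(R) = 1/R (c(R) = 1/(R + 0) = 1/R)
(31860 + b) + c(-14) = (31860 - 24783) + 1/(-14) = 7077 - 1/14 = 99077/14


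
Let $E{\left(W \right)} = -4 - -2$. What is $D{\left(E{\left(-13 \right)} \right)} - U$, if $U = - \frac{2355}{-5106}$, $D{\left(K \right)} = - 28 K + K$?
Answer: $\frac{91123}{1702} \approx 53.539$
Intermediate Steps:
$E{\left(W \right)} = -2$ ($E{\left(W \right)} = -4 + 2 = -2$)
$D{\left(K \right)} = - 27 K$
$U = \frac{785}{1702}$ ($U = \left(-2355\right) \left(- \frac{1}{5106}\right) = \frac{785}{1702} \approx 0.46122$)
$D{\left(E{\left(-13 \right)} \right)} - U = \left(-27\right) \left(-2\right) - \frac{785}{1702} = 54 - \frac{785}{1702} = \frac{91123}{1702}$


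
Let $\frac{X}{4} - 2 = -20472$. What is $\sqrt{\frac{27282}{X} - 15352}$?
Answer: $\frac{i \sqrt{6432948472435}}{20470} \approx 123.9 i$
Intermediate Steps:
$X = -81880$ ($X = 8 + 4 \left(-20472\right) = 8 - 81888 = -81880$)
$\sqrt{\frac{27282}{X} - 15352} = \sqrt{\frac{27282}{-81880} - 15352} = \sqrt{27282 \left(- \frac{1}{81880}\right) - 15352} = \sqrt{- \frac{13641}{40940} - 15352} = \sqrt{- \frac{628524521}{40940}} = \frac{i \sqrt{6432948472435}}{20470}$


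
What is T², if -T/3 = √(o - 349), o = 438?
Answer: 801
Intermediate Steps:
T = -3*√89 (T = -3*√(438 - 349) = -3*√89 ≈ -28.302)
T² = (-3*√89)² = 801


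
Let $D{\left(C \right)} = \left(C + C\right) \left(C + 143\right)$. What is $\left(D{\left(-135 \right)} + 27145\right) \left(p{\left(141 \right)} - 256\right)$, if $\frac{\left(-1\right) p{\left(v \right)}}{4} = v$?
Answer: $-20487700$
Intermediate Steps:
$p{\left(v \right)} = - 4 v$
$D{\left(C \right)} = 2 C \left(143 + C\right)$
$\left(D{\left(-135 \right)} + 27145\right) \left(p{\left(141 \right)} - 256\right) = \left(2 \left(-135\right) \left(143 - 135\right) + 27145\right) \left(\left(-4\right) 141 - 256\right) = \left(2 \left(-135\right) 8 + 27145\right) \left(-564 - 256\right) = \left(-2160 + 27145\right) \left(-820\right) = 24985 \left(-820\right) = -20487700$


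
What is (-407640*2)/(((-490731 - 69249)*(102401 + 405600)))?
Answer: 13588/4741173333 ≈ 2.8660e-6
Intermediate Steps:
(-407640*2)/(((-490731 - 69249)*(102401 + 405600))) = -815280/((-559980*508001)) = -815280/(-284470399980) = -815280*(-1/284470399980) = 13588/4741173333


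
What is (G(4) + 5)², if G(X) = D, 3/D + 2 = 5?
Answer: 36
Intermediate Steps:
D = 1 (D = 3/(-2 + 5) = 3/3 = 3*(⅓) = 1)
G(X) = 1
(G(4) + 5)² = (1 + 5)² = 6² = 36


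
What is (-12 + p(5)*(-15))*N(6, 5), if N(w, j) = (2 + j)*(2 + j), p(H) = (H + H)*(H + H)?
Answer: -74088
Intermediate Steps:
p(H) = 4*H**2 (p(H) = (2*H)*(2*H) = 4*H**2)
N(w, j) = (2 + j)**2
(-12 + p(5)*(-15))*N(6, 5) = (-12 + (4*5**2)*(-15))*(2 + 5)**2 = (-12 + (4*25)*(-15))*7**2 = (-12 + 100*(-15))*49 = (-12 - 1500)*49 = -1512*49 = -74088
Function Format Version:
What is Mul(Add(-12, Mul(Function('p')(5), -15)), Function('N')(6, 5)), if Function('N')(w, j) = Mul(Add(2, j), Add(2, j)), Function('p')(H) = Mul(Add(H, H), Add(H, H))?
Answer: -74088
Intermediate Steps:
Function('p')(H) = Mul(4, Pow(H, 2)) (Function('p')(H) = Mul(Mul(2, H), Mul(2, H)) = Mul(4, Pow(H, 2)))
Function('N')(w, j) = Pow(Add(2, j), 2)
Mul(Add(-12, Mul(Function('p')(5), -15)), Function('N')(6, 5)) = Mul(Add(-12, Mul(Mul(4, Pow(5, 2)), -15)), Pow(Add(2, 5), 2)) = Mul(Add(-12, Mul(Mul(4, 25), -15)), Pow(7, 2)) = Mul(Add(-12, Mul(100, -15)), 49) = Mul(Add(-12, -1500), 49) = Mul(-1512, 49) = -74088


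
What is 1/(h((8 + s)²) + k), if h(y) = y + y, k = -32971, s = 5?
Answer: -1/32633 ≈ -3.0644e-5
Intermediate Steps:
h(y) = 2*y
1/(h((8 + s)²) + k) = 1/(2*(8 + 5)² - 32971) = 1/(2*13² - 32971) = 1/(2*169 - 32971) = 1/(338 - 32971) = 1/(-32633) = -1/32633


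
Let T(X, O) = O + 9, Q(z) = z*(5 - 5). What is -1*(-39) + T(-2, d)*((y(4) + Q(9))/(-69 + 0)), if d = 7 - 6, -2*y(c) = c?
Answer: 2711/69 ≈ 39.290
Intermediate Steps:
y(c) = -c/2
Q(z) = 0 (Q(z) = z*0 = 0)
d = 1
T(X, O) = 9 + O
-1*(-39) + T(-2, d)*((y(4) + Q(9))/(-69 + 0)) = -1*(-39) + (9 + 1)*((-1/2*4 + 0)/(-69 + 0)) = 39 + 10*((-2 + 0)/(-69)) = 39 + 10*(-2*(-1/69)) = 39 + 10*(2/69) = 39 + 20/69 = 2711/69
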